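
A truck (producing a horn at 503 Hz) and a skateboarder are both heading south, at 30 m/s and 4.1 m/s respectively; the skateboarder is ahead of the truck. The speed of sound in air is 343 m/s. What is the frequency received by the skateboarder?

The skateboarder is ahead, so the truck is moving toward it while the skateboarder is moving away from the truck.
General Doppler shift: f' = f · (v − v_o)/(v − v_s).
f' = 503 × (343 − 4.1)/(343 − 30) = 503 × 338.9/313 ≈ 545 Hz.

545 Hz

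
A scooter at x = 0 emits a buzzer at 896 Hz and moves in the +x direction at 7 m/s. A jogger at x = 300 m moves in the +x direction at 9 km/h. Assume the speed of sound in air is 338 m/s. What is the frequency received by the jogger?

908 Hz

9 km/h = 2.5 m/s.
The observer lies on the +x side, so the source is heading toward the observer and the observer is heading away from the source.
With source approaching and observer receding, f' = f · (v − v_o)/(v − v_s).
f' = 896 × (338 − 2.5)/(338 − 7) = 896 × 335.5/331 ≈ 908 Hz.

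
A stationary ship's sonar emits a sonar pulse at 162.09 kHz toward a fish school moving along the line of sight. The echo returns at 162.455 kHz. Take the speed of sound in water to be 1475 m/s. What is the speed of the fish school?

Double Doppler shift off a moving reflector: f₂ = f₀ · (v + u)/(v − u) (u > 0 toward emitter).
Rearranging, u = v · (f₂ − f₀)/(f₂ + f₀) = 1475 × 0.365/324.545 ≈ 1.66 m/s.
So the fish school is moving at 1.66 m/s toward the emitter.

1.66 m/s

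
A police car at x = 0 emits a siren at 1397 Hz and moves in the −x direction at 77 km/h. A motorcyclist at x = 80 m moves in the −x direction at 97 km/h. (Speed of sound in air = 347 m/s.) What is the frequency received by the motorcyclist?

77 km/h = 21.39 m/s; 97 km/h = 26.94 m/s.
The observer lies on the +x side, so the source is heading away from the observer and the observer is heading toward the source.
General Doppler shift: f' = f · (v + v_o)/(v + v_s).
f' = 1397 × (347 + 26.94)/(347 + 21.39) = 1397 × 373.94/368.39 ≈ 1418 Hz.

1418 Hz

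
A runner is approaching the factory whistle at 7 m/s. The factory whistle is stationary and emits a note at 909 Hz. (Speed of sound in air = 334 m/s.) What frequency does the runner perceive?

928 Hz

Moving observer, stationary source: f' = f · (v + v_o)/v.
f' = 909 × (334 + 7)/334 = 909 × 341/334 ≈ 928 Hz.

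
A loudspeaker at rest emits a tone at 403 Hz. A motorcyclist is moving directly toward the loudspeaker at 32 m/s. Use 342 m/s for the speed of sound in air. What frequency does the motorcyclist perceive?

441 Hz

Only the observer moves, toward the source, so f' = f · (v + v_o)/v.
f' = 403 × (342 + 32)/342 = 403 × 374/342 ≈ 441 Hz.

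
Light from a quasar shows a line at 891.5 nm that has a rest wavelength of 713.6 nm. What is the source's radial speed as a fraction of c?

λ'/λ₀ = 1.2493 > 1 (redshift), so the source is receding.
λ'/λ₀ = √((1 + β)/(1 − β)) for a receding source ⇒ β = (r² − 1)/(r² + 1) with r = λ'/λ₀.
β = (1.5607 − 1)/(1.5607 + 1) ≈ 0.219.

0.219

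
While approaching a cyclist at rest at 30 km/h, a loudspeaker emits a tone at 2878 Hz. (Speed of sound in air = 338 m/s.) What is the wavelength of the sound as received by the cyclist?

30 km/h = 8.333 m/s.
Moving source, stationary observer: f' = f · v/(v − v_s) since the source is approaching.
f' = 2878 × 338/(338 − 8.333) ≈ 2951 Hz.
λ' = v/f' = 338/2950.75 ≈ 11.5 cm.

11.5 cm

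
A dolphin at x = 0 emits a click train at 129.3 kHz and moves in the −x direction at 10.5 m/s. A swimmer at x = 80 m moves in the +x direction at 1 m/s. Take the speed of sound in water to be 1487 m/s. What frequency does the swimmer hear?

128.3 kHz

The observer lies on the +x side, so the source is heading away from the observer and the observer is heading away from the source.
Both move, so f' = f · (v − v_o)/(v + v_s).
f' = 129.3 × (1487 − 1)/(1487 + 10.5) = 129.3 × 1486/1497.5 ≈ 128.3 kHz.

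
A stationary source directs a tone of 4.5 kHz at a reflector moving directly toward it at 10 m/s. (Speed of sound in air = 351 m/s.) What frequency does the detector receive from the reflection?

At the reflector (a moving observer), f₁ = f₀ · (v + u)/v = 4.5 × 361/351 ≈ 4.63 kHz.
The reflection then acts as a moving source: f₂ = f₁ · v/(v − u) ≈ 4.76 kHz.
Equivalently f₂ = f₀ · (v + u)/(v − u).

4.76 kHz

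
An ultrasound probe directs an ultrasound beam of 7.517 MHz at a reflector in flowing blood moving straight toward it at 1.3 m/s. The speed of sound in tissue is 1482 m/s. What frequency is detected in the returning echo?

At the reflector in flowing blood (a moving observer), f₁ = f₀ · (v + u)/v = 7.517 × 1483.3/1482 ≈ 7.524 MHz.
On reflection it acts as a source moving toward the stationary detector: f₂ = f₁ · v/(v − u) = 7.524 × 1482/1480.7 ≈ 7.530 MHz.
Equivalently f₂ = f₀ · (v + u)/(v − u).

7.530 MHz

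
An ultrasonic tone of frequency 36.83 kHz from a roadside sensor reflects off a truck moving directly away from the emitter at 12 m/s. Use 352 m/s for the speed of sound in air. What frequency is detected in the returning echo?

The truck first receives the wave as a moving observer: f₁ = f₀ · (v − u)/v = 36.83 × (352 − 12)/352 ≈ 35.6 kHz.
The reflection then acts as a moving source: f₂ = f₁ · v/(v + u) ≈ 34.4 kHz.
Equivalently f₂ = f₀ · (v − u)/(v + u).

34.4 kHz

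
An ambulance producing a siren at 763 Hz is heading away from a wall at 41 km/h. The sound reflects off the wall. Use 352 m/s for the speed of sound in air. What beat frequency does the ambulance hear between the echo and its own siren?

41 km/h = 11.39 m/s.
The wall receives the sound from a moving source: f₁ = f₀ · v/(v + v_e) = 763 × 352/363.39 ≈ 739.1 Hz.
On the return leg the ambulance is a moving observer: f₂ = f₁ · (v − v_e)/v = 739.1 × 340.61/352 ≈ 715.2 Hz.
Beat against the emitted tone: |f₂ − f₀| = 2v_e·f₀/(v + v_e) = 2 × 11.39 × 763/363.39 ≈ 47.8 Hz.

47.8 Hz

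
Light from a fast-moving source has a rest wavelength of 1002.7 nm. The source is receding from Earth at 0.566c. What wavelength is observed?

Relativistic Doppler for wavelength: λ' = λ₀ · √((1 + β)/(1 − β)).
λ' = 1002.7 × √(1.5660/0.4340) = 1002.7 × 1.89955 ≈ 1904.7 nm.

1904.7 nm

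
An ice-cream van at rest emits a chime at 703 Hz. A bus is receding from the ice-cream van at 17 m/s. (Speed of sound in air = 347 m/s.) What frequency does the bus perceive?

Only the observer moves, away from the source, so f' = f · (v − v_o)/v.
f' = 703 × (347 − 17)/347 = 703 × 330/347 ≈ 669 Hz.

669 Hz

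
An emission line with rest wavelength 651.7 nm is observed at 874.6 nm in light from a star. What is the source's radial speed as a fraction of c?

λ'/λ₀ = 1.3420 > 1 (redshift), so the source is receding.
λ'/λ₀ = √((1 + β)/(1 − β)) for a receding source ⇒ β = (r² − 1)/(r² + 1) with r = λ'/λ₀.
β = (1.8010 − 1)/(1.8010 + 1) ≈ 0.286.

0.286c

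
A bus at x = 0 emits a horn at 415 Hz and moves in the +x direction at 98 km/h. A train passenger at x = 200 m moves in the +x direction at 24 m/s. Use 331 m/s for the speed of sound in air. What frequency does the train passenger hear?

419 Hz

98 km/h = 27.22 m/s.
The observer lies on the +x side, so the source is heading toward the observer and the observer is heading away from the source.
Both move, so f' = f · (v − v_o)/(v − v_s).
f' = 415 × (331 − 24)/(331 − 27.22) = 415 × 307/303.78 ≈ 419 Hz.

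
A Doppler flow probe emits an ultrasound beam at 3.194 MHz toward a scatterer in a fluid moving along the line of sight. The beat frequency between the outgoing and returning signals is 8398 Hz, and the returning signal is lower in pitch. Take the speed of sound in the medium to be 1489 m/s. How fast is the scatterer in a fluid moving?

1.96 m/s

Double Doppler shift off a moving reflector: f₂ = f₀ · (v + u)/(v − u) (u > 0 toward emitter).
Returning signal is lower, so f₂ = f₀ − Δf = 3194000 − 8398 = 3185602 Hz.
Rearranging, u = v · (f₂ − f₀)/(f₂ + f₀) = 1489 × -8398/6379602 ≈ -1.96 m/s.
So the scatterer in a fluid is moving at 1.96 m/s away from the emitter.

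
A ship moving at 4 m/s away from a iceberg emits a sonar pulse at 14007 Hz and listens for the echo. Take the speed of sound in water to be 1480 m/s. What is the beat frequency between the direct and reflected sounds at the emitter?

76 Hz

The iceberg receives the sound from a moving source: f₁ = f₀ · v/(v + v_e) = 14007 × 1480/1484 ≈ 13969.2 Hz.
On the return leg the ship is a moving observer: f₂ = f₁ · (v − v_e)/v = 13969.2 × 1476/1480 ≈ 13931.5 Hz.
Beat against the emitted tone: |f₂ − f₀| = 2v_e·f₀/(v + v_e) = 2 × 4 × 14007/1484 ≈ 76 Hz.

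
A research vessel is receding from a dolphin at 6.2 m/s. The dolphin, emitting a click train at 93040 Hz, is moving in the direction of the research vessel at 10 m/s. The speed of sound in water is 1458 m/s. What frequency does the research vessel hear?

General Doppler shift: f' = f · (v − v_o)/(v − v_s).
f' = 93040 × (1458 − 6.2)/(1458 − 10) = 93040 × 1451.8/1448 ≈ 93284 Hz.

93284 Hz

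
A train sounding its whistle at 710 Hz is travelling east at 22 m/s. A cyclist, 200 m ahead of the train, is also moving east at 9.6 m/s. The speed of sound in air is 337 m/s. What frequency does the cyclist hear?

The cyclist is ahead, so the train is moving toward it while the cyclist is moving away from the train.
General Doppler shift: f' = f · (v − v_o)/(v − v_s).
f' = 710 × (337 − 9.6)/(337 − 22) = 710 × 327.4/315 ≈ 738 Hz.

738 Hz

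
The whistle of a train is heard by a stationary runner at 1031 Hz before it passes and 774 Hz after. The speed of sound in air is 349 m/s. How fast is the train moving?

50 m/s

f₁/f₂ = (v + v_s)/(v − v_s), so v_s = v · (f₁ − f₂)/(f₁ + f₂).
v_s = 349 × (1031 − 774)/(1031 + 774) = 349 × 257/1805 ≈ 50 m/s.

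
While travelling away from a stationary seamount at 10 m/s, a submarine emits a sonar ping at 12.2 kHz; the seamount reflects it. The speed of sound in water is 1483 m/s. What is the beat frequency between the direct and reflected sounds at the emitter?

163 Hz

The seamount receives the sound from a moving source: f₁ = f₀ · v/(v + v_e) = 12.2 × 1483/1493 ≈ 12.1183 kHz.
On the return leg the submarine is a moving observer: f₂ = f₁ · (v − v_e)/v = 12.1183 × 1473/1483 ≈ 12.0366 kHz.
Equivalently f₂ = f₀ · (v − v_e)/(v + v_e).
Beat against the emitted tone (with f₀ = 12200 Hz): |f₂ − f₀| = 2v_e·f₀/(v + v_e) = 2 × 10 × 12200/1493 ≈ 163 Hz.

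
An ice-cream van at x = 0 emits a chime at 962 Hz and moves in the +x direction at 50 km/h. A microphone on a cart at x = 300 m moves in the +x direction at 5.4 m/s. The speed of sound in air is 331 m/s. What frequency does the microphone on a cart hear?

50 km/h = 13.89 m/s.
The observer lies on the +x side, so the source is heading toward the observer and the observer is heading away from the source.
General Doppler shift: f' = f · (v − v_o)/(v − v_s).
f' = 962 × (331 − 5.4)/(331 − 13.89) = 962 × 325.6/317.11 ≈ 988 Hz.

988 Hz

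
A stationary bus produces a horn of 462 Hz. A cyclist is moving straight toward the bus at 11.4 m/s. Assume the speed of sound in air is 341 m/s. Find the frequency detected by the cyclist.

477 Hz

Moving observer, stationary source: f' = f · (v + v_o)/v.
f' = 462 × (341 + 11.4)/341 = 462 × 352.4/341 ≈ 477 Hz.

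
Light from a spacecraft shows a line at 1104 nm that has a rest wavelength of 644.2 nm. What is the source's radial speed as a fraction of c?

0.492c

λ'/λ₀ = 1.7138 > 1 (redshift), so the source is receding.
λ'/λ₀ = √((1 + β)/(1 − β)) for a receding source ⇒ β = (r² − 1)/(r² + 1) with r = λ'/λ₀.
β = (2.9370 − 1)/(2.9370 + 1) ≈ 0.492.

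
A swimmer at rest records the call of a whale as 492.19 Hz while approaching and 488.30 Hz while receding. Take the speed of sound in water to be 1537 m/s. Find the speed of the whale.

6.1 m/s

f₁/f₂ = (v + v_s)/(v − v_s), so v_s = v · (f₁ − f₂)/(f₁ + f₂).
v_s = 1537 × (492.19 − 488.30)/(492.19 + 488.30) = 1537 × 3.89/980.49 ≈ 6.1 m/s.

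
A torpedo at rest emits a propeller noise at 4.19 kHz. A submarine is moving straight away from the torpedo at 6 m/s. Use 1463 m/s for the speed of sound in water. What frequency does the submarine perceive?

Only the observer moves, away from the source, so f' = f · (v − v_o)/v.
f' = 4.19 × (1463 − 6)/1463 = 4.19 × 1457/1463 ≈ 4.17 kHz.

4.17 kHz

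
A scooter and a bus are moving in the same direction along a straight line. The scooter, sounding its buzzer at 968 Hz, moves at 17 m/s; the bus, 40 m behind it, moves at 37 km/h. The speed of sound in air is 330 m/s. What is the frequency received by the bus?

37 km/h = 10.28 m/s.
The bus is behind, so the scooter is moving away from it while the bus is moving toward the scooter.
General Doppler shift: f' = f · (v + v_o)/(v + v_s).
f' = 968 × (330 + 10.28)/(330 + 17) = 968 × 340.28/347 ≈ 949 Hz.

949 Hz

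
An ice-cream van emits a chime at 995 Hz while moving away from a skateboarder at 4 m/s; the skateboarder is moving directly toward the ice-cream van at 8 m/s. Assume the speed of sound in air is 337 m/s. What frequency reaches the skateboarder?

1007 Hz

Both move, so f' = f · (v + v_o)/(v + v_s).
f' = 995 × (337 + 8)/(337 + 4) = 995 × 345/341 ≈ 1007 Hz.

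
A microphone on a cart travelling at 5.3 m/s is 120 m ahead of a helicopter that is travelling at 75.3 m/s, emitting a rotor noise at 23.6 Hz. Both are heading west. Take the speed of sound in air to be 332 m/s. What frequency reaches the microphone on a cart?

30.0 Hz

The microphone on a cart is ahead, so the helicopter is moving toward it while the microphone on a cart is moving away from the helicopter.
General Doppler shift: f' = f · (v − v_o)/(v − v_s).
f' = 23.6 × (332 − 5.3)/(332 − 75.3) = 23.6 × 326.7/256.7 ≈ 30.0 Hz.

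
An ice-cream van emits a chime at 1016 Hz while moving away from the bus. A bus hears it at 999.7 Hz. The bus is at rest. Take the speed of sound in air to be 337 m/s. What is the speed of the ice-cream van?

f' = f · v/(v + v_s) ⇒ v_s = v · |1 − f/f'|.
v_s = 337 × |1 − 1016/999.7| = 337 × 0.0163 ≈ 5.5 m/s.

5.5 m/s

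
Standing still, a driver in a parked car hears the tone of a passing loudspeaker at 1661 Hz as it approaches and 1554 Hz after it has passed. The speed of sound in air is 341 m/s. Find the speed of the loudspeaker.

f₁/f₂ = (v + v_s)/(v − v_s), so v_s = v · (f₁ − f₂)/(f₁ + f₂).
v_s = 341 × (1661 − 1554)/(1661 + 1554) = 341 × 107/3215 ≈ 11.3 m/s.

11.3 m/s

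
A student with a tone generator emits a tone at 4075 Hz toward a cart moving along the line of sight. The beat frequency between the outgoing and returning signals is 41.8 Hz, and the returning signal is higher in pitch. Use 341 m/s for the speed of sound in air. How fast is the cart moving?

1.74 m/s

Double Doppler shift off a moving reflector: f₂ = f₀ · (v + u)/(v − u) (u > 0 toward emitter).
Returning signal is higher, so f₂ = f₀ + Δf = 4075 + 41.8 = 4116.8 Hz.
Rearranging, u = v · (f₂ − f₀)/(f₂ + f₀) = 341 × 41.8/8191.8 ≈ 1.74 m/s.
So the cart is moving at 1.74 m/s toward the emitter.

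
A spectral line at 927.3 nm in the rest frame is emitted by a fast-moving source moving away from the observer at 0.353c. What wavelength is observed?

Relativistic Doppler for wavelength: λ' = λ₀ · √((1 + β)/(1 − β)).
λ' = 927.3 × √(1.3530/0.6470) = 927.3 × 1.44609 ≈ 1341.0 nm.

1341.0 nm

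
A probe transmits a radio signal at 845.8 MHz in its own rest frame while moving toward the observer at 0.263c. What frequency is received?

Relativistic Doppler for frequency: f' = f₀ · √((1 + β)/(1 − β)).
f' = 845.8 × √(1.2630/0.7370) = 845.8 × 1.30909 ≈ 1107.2 MHz.

1107.2 MHz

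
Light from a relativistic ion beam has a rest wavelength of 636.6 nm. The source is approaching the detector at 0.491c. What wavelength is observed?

Relativistic Doppler for wavelength: λ' = λ₀ · √((1 − β)/(1 + β)).
λ' = 636.6 × √(0.5090/1.4910) = 636.6 × 0.58428 ≈ 372.0 nm.

372.0 nm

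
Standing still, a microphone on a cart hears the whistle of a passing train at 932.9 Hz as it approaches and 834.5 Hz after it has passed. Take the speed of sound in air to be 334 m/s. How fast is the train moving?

18.6 m/s

f₁/f₂ = (v + v_s)/(v − v_s), so v_s = v · (f₁ − f₂)/(f₁ + f₂).
v_s = 334 × (932.9 − 834.5)/(932.9 + 834.5) = 334 × 98.4/1767.4 ≈ 18.6 m/s.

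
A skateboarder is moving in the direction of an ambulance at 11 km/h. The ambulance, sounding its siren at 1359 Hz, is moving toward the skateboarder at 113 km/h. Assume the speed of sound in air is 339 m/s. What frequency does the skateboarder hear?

113 km/h = 31.39 m/s; 11 km/h = 3.056 m/s.
With source approaching and observer approaching, f' = f · (v + v_o)/(v − v_s).
f' = 1359 × (339 + 3.056)/(339 − 31.39) = 1359 × 342.06/307.61 ≈ 1511 Hz.

1511 Hz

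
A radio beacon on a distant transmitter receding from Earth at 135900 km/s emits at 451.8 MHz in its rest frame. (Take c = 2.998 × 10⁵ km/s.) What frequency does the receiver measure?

β = v/c = 135900/299800 = 0.4533.
Relativistic Doppler for frequency: f' = f₀ · √((1 − β)/(1 + β)).
f' = 451.8 × √(0.5467/1.4533) = 451.8 × 0.61333 ≈ 277.1 MHz.

277.1 MHz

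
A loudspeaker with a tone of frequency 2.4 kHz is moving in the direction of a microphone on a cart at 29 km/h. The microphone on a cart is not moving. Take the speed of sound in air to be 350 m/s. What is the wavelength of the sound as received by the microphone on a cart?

29 km/h = 8.056 m/s.
Moving source, stationary observer: f' = f · v/(v − v_s) since the source is approaching.
f' = 2.4 × 350/(350 − 8.056) ≈ 2.46 kHz.
λ' = v/f' = 350/2456.54 ≈ 14.2 cm.

14.2 cm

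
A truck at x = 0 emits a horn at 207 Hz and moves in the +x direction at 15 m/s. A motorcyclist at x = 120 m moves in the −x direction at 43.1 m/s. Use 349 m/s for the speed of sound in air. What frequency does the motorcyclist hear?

243 Hz

The observer lies on the +x side, so the source is heading toward the observer and the observer is heading toward the source.
With source approaching and observer approaching, f' = f · (v + v_o)/(v − v_s).
f' = 207 × (349 + 43.1)/(349 − 15) = 207 × 392.1/334 ≈ 243 Hz.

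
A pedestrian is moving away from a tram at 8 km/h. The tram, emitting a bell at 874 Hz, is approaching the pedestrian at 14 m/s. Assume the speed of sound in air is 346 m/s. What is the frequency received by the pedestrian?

8 km/h = 2.222 m/s.
With source approaching and observer receding, f' = f · (v − v_o)/(v − v_s).
f' = 874 × (346 − 2.222)/(346 − 14) = 874 × 343.78/332 ≈ 905 Hz.

905 Hz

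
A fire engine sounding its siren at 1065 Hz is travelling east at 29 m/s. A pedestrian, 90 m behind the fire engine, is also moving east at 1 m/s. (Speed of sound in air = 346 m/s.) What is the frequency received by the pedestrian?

985 Hz

The pedestrian is behind, so the fire engine is moving away from it while the pedestrian is moving toward the fire engine.
Both move, so f' = f · (v + v_o)/(v + v_s).
f' = 1065 × (346 + 1)/(346 + 29) = 1065 × 347/375 ≈ 985 Hz.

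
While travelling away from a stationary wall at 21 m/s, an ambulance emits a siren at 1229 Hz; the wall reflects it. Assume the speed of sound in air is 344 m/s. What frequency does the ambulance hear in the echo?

1088 Hz

The wall receives the sound from a moving source: f₁ = f₀ · v/(v + v_e) = 1229 × 344/365 ≈ 1158 Hz.
On the return leg the ambulance is a moving observer: f₂ = f₁ · (v − v_e)/v = 1158 × 323/344 ≈ 1088 Hz.
Equivalently f₂ = f₀ · (v − v_e)/(v + v_e).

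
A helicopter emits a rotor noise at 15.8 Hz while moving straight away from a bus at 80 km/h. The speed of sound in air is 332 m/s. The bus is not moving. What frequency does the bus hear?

80 km/h = 22.22 m/s.
Moving source, stationary observer: f' = f · v/(v + v_s) since the source is receding.
f' = 15.8 × 332/(332 + 22.22) = 15.8 × 332/354.2 ≈ 14.8 Hz.

14.8 Hz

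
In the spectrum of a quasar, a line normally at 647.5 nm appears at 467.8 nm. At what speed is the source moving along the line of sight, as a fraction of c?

0.314

λ'/λ₀ = 0.7225 < 1 (blueshift), so the source is approaching.
λ'/λ₀ = √((1 − β)/(1 + β)) for an approaching source ⇒ β = (1 − r²)/(1 + r²) with r = λ'/λ₀.
β = (1 − 0.5220)/(1 + 0.5220) ≈ 0.314.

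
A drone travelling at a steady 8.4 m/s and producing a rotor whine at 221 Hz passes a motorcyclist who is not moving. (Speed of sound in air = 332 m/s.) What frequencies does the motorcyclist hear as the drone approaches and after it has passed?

227 Hz approaching; 216 Hz receding

Approaching: f₁ = f · v/(v − v_s) = 221 × 332/323.6 ≈ 227 Hz.
Receding: f₂ = f · v/(v + v_s) = 221 × 332/340.4 ≈ 216 Hz.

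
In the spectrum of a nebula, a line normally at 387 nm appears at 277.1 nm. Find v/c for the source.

0.322c

λ'/λ₀ = 0.7160 < 1 (blueshift), so the source is approaching.
λ'/λ₀ = √((1 − β)/(1 + β)) for an approaching source ⇒ β = (1 − r²)/(1 + r²) with r = λ'/λ₀.
β = (1 − 0.5127)/(1 + 0.5127) ≈ 0.322.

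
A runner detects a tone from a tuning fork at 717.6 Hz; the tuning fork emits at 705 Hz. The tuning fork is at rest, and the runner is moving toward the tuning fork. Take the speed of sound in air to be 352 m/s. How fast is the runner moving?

f' = f · (v + v_o)/v ⇒ v_o = v · |f'/f − 1|.
v_o = 352 × |717.6/705 − 1| = 352 × 0.01787 ≈ 6.3 m/s.

6.3 m/s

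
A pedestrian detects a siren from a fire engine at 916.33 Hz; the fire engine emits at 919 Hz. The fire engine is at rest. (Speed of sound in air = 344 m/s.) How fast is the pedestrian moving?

f' < f, so the pedestrian is receding.
f' = f · (v − v_o)/v ⇒ v_o = v · |f'/f − 1|.
v_o = 344 × |916.33/919 − 1| = 344 × 0.002905 ≈ 1.00 m/s.

1.00 m/s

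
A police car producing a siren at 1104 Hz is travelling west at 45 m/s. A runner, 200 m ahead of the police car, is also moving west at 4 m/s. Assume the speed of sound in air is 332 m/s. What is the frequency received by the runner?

The runner is ahead, so the police car is moving toward it while the runner is moving away from the police car.
General Doppler shift: f' = f · (v − v_o)/(v − v_s).
f' = 1104 × (332 − 4)/(332 − 45) = 1104 × 328/287 ≈ 1262 Hz.

1262 Hz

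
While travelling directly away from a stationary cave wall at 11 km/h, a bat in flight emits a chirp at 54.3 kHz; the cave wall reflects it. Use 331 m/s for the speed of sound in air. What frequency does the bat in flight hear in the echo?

11 km/h = 3.056 m/s.
The cave wall receives the sound from a moving source: f₁ = f₀ · v/(v + v_e) = 54.3 × 331/334.06 ≈ 53.8 kHz.
On the return leg the bat in flight is a moving observer: f₂ = f₁ · (v − v_e)/v = 53.8 × 327.94/331 ≈ 53.3 kHz.
Equivalently f₂ = f₀ · (v − v_e)/(v + v_e).

53.3 kHz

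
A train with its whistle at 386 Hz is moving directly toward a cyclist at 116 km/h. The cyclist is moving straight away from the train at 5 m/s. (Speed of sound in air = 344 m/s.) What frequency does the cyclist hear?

116 km/h = 32.22 m/s.
With source approaching and observer receding, f' = f · (v − v_o)/(v − v_s).
f' = 386 × (344 − 5)/(344 − 32.22) = 386 × 339/311.78 ≈ 420 Hz.

420 Hz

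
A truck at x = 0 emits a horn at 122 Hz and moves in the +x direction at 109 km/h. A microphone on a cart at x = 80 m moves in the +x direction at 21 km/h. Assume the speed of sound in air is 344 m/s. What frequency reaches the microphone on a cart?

109 km/h = 30.28 m/s; 21 km/h = 5.833 m/s.
The observer lies on the +x side, so the source is heading toward the observer and the observer is heading away from the source.
With source approaching and observer receding, f' = f · (v − v_o)/(v − v_s).
f' = 122 × (344 − 5.833)/(344 − 30.28) = 122 × 338.17/313.72 ≈ 132 Hz.

132 Hz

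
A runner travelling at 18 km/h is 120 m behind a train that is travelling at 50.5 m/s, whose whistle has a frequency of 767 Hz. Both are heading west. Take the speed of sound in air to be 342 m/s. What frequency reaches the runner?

18 km/h = 5 m/s.
The runner is behind, so the train is moving away from it while the runner is moving toward the train.
Both move, so f' = f · (v + v_o)/(v + v_s).
f' = 767 × (342 + 5)/(342 + 50.5) = 767 × 347/392.5 ≈ 678 Hz.

678 Hz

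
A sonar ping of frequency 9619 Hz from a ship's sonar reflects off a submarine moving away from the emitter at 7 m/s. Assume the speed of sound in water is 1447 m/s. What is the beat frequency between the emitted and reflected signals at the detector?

93 Hz

The submarine first receives the wave as a moving observer: f₁ = f₀ · (v − u)/v = 9619 × (1447 − 7)/1447 ≈ 9572.5 Hz.
On reflection it acts as a source moving away from the stationary detector: f₂ = f₁ · v/(v + u) = 9572.5 × 1447/1454 ≈ 9526.4 Hz.
Beat frequency: |f₂ − f₀| = 2u·f₀/(v + u) = 2 × 7 × 9619/1454 ≈ 93 Hz.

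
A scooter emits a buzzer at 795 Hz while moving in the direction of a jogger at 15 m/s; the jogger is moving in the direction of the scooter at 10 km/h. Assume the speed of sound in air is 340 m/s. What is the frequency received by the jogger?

838 Hz

10 km/h = 2.778 m/s.
With source approaching and observer approaching, f' = f · (v + v_o)/(v − v_s).
f' = 795 × (340 + 2.778)/(340 − 15) = 795 × 342.78/325 ≈ 838 Hz.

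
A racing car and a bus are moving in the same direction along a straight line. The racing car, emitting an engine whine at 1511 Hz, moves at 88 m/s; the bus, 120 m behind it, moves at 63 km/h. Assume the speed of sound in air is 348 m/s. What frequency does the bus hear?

1267 Hz

63 km/h = 17.5 m/s.
The bus is behind, so the racing car is moving away from it while the bus is moving toward the racing car.
General Doppler shift: f' = f · (v + v_o)/(v + v_s).
f' = 1511 × (348 + 17.5)/(348 + 88) = 1511 × 365.5/436 ≈ 1267 Hz.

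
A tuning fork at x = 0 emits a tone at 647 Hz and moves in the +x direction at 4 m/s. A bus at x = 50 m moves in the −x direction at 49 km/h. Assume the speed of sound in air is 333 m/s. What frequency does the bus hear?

682 Hz

49 km/h = 13.61 m/s.
The observer lies on the +x side, so the source is heading toward the observer and the observer is heading toward the source.
With source approaching and observer approaching, f' = f · (v + v_o)/(v − v_s).
f' = 647 × (333 + 13.61)/(333 − 4) = 647 × 346.61/329 ≈ 682 Hz.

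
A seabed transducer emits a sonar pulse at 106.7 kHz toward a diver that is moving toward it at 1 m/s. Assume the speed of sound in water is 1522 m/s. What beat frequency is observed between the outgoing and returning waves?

140 Hz

The diver first receives the wave as a moving observer: f₁ = f₀ · (v + u)/v = 106.7 × (1522 + 1)/1522 ≈ 106.7701 kHz.
On reflection it acts as a source moving toward the stationary detector: f₂ = f₁ · v/(v − u) = 106.7701 × 1522/1521 ≈ 106.8403 kHz.
Equivalently f₂ = f₀ · (v + u)/(v − u).
Beat frequency (with f₀ = 106700 Hz): |f₂ − f₀| = 2u·f₀/(v − u) = 2 × 1 × 106700/1521 ≈ 140 Hz.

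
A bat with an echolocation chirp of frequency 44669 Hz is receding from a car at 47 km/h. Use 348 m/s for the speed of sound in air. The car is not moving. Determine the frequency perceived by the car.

47 km/h = 13.06 m/s.
Only the source moves, away from the listener, so f' = f · v/(v + v_s).
f' = 44669 × 348/(348 + 13.06) = 44669 × 348/361.1 ≈ 43054 Hz.

43054 Hz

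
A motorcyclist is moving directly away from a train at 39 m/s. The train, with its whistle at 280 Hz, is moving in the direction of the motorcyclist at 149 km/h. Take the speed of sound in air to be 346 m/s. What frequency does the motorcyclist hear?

149 km/h = 41.39 m/s.
General Doppler shift: f' = f · (v − v_o)/(v − v_s).
f' = 280 × (346 − 39)/(346 − 41.39) = 280 × 307/304.61 ≈ 282 Hz.

282 Hz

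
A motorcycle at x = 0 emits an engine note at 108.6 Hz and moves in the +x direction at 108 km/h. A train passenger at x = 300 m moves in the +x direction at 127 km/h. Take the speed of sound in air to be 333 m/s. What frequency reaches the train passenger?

107 Hz

108 km/h = 30 m/s; 127 km/h = 35.28 m/s.
The observer lies on the +x side, so the source is heading toward the observer and the observer is heading away from the source.
With source approaching and observer receding, f' = f · (v − v_o)/(v − v_s).
f' = 108.6 × (333 − 35.28)/(333 − 30) = 108.6 × 297.72/303 ≈ 107 Hz.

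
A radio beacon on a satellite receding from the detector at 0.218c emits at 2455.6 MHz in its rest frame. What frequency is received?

Relativistic Doppler for frequency: f' = f₀ · √((1 − β)/(1 + β)).
f' = 2455.6 × √(0.7820/1.2180) = 2455.6 × 0.80127 ≈ 1967.6 MHz.

1967.6 MHz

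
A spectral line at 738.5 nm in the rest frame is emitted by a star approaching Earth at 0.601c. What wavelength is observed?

Relativistic Doppler for wavelength: λ' = λ₀ · √((1 − β)/(1 + β)).
λ' = 738.5 × √(0.3990/1.6010) = 738.5 × 0.49922 ≈ 368.7 nm.

368.7 nm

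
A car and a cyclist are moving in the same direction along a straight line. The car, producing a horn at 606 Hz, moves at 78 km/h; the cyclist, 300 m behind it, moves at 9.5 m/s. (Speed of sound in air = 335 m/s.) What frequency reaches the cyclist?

585 Hz

78 km/h = 21.67 m/s.
The cyclist is behind, so the car is moving away from it while the cyclist is moving toward the car.
With source receding and observer approaching, f' = f · (v + v_o)/(v + v_s).
f' = 606 × (335 + 9.5)/(335 + 21.67) = 606 × 344.5/356.67 ≈ 585 Hz.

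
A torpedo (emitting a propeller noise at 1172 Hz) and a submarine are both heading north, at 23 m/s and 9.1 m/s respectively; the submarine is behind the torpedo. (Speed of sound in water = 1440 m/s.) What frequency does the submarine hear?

The submarine is behind, so the torpedo is moving away from it while the submarine is moving toward the torpedo.
Both move, so f' = f · (v + v_o)/(v + v_s).
f' = 1172 × (1440 + 9.1)/(1440 + 23) = 1172 × 1449.1/1463 ≈ 1161 Hz.

1161 Hz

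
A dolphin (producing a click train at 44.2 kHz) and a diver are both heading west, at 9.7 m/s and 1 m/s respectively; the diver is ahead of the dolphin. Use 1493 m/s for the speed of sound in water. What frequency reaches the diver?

44.5 kHz

The diver is ahead, so the dolphin is moving toward it while the diver is moving away from the dolphin.
General Doppler shift: f' = f · (v − v_o)/(v − v_s).
f' = 44.2 × (1493 − 1)/(1493 − 9.7) = 44.2 × 1492/1483.3 ≈ 44.5 kHz.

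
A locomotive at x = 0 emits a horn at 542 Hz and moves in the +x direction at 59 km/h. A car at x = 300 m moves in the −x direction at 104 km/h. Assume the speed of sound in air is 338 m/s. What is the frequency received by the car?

618 Hz

59 km/h = 16.39 m/s; 104 km/h = 28.89 m/s.
The observer lies on the +x side, so the source is heading toward the observer and the observer is heading toward the source.
With source approaching and observer approaching, f' = f · (v + v_o)/(v − v_s).
f' = 542 × (338 + 28.89)/(338 − 16.39) = 542 × 366.89/321.61 ≈ 618 Hz.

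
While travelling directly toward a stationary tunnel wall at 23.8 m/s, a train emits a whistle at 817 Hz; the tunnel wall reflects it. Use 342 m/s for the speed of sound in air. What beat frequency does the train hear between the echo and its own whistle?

122 Hz

The tunnel wall receives the sound from a moving source: f₁ = f₀ · v/(v − v_e) = 817 × 342/318.2 ≈ 878.1 Hz.
On the return leg the train is a moving observer: f₂ = f₁ · (v + v_e)/v = 878.1 × 365.8/342 ≈ 939.2 Hz.
Equivalently f₂ = f₀ · (v + v_e)/(v − v_e).
Beat against the emitted tone: |f₂ − f₀| = 2v_e·f₀/(v − v_e) = 2 × 23.8 × 817/318.2 ≈ 122 Hz.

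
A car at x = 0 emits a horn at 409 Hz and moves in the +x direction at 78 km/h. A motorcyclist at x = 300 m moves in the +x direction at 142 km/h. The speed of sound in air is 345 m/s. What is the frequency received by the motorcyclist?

387 Hz

78 km/h = 21.67 m/s; 142 km/h = 39.44 m/s.
The observer lies on the +x side, so the source is heading toward the observer and the observer is heading away from the source.
With source approaching and observer receding, f' = f · (v − v_o)/(v − v_s).
f' = 409 × (345 − 39.44)/(345 − 21.67) = 409 × 305.56/323.33 ≈ 387 Hz.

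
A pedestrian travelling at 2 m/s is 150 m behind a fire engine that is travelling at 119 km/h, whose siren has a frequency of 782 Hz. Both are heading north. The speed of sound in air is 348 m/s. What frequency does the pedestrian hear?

119 km/h = 33.06 m/s.
The pedestrian is behind, so the fire engine is moving away from it while the pedestrian is moving toward the fire engine.
With source receding and observer approaching, f' = f · (v + v_o)/(v + v_s).
f' = 782 × (348 + 2)/(348 + 33.06) = 782 × 350/381.06 ≈ 718 Hz.

718 Hz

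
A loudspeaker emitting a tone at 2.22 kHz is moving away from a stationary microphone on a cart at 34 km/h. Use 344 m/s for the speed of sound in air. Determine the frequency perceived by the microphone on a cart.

34 km/h = 9.444 m/s.
Only the source moves, away from the listener, so f' = f · v/(v + v_s).
f' = 2.22 × 344/(344 + 9.444) = 2.22 × 344/353.4 ≈ 2.16 kHz.

2.16 kHz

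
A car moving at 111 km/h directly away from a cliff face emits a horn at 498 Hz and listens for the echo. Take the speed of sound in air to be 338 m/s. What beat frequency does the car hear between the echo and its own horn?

83 Hz

111 km/h = 30.83 m/s.
The cliff face receives the sound from a moving source: f₁ = f₀ · v/(v + v_e) = 498 × 338/368.83 ≈ 456.4 Hz.
On the return leg the car is a moving observer: f₂ = f₁ · (v − v_e)/v = 456.4 × 307.17/338 ≈ 414.7 Hz.
Beat against the emitted tone: |f₂ − f₀| = 2v_e·f₀/(v + v_e) = 2 × 30.83 × 498/368.83 ≈ 83 Hz.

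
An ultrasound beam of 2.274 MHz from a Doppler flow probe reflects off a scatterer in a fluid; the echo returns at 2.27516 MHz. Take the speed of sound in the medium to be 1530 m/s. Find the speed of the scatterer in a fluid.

Double Doppler shift off a moving reflector: f₂ = f₀ · (v + u)/(v − u) (u > 0 toward emitter).
Rearranging, u = v · (f₂ − f₀)/(f₂ + f₀) = 1530 × 0.00116/4.54916 ≈ 0.39 m/s.
So the scatterer in a fluid is moving at 0.39 m/s toward the emitter.

0.39 m/s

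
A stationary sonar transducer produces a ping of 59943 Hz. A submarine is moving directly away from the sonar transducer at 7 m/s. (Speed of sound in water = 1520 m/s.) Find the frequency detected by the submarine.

59667 Hz

Only the observer moves, away from the source, so f' = f · (v − v_o)/v.
f' = 59943 × (1520 − 7)/1520 = 59943 × 1513/1520 ≈ 59667 Hz.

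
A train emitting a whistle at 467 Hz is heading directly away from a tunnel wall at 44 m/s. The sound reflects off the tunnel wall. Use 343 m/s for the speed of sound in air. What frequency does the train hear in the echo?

The tunnel wall receives the sound from a moving source: f₁ = f₀ · v/(v + v_e) = 467 × 343/387 ≈ 414 Hz.
On the return leg the train is a moving observer: f₂ = f₁ · (v − v_e)/v = 414 × 299/343 ≈ 361 Hz.
Equivalently f₂ = f₀ · (v − v_e)/(v + v_e).

361 Hz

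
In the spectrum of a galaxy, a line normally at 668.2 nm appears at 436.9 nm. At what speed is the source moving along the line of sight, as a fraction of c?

λ'/λ₀ = 0.6538 < 1 (blueshift), so the source is approaching.
λ'/λ₀ = √((1 − β)/(1 + β)) for an approaching source ⇒ β = (1 − r²)/(1 + r²) with r = λ'/λ₀.
β = (1 − 0.4275)/(1 + 0.4275) ≈ 0.401.

0.401c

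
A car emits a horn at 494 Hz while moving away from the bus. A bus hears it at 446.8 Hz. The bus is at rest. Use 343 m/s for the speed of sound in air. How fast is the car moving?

36 m/s

f' = f · v/(v + v_s) ⇒ v_s = v · |1 − f/f'|.
v_s = 343 × |1 − 494/446.8| = 343 × 0.1056 ≈ 36 m/s.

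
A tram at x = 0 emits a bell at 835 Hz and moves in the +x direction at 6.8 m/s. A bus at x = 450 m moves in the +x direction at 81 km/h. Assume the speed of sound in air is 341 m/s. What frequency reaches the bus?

81 km/h = 22.5 m/s.
The observer lies on the +x side, so the source is heading toward the observer and the observer is heading away from the source.
General Doppler shift: f' = f · (v − v_o)/(v − v_s).
f' = 835 × (341 − 22.5)/(341 − 6.8) = 835 × 318.5/334.2 ≈ 796 Hz.

796 Hz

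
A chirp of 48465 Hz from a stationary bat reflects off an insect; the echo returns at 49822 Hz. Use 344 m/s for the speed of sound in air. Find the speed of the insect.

Double Doppler shift off a moving reflector: f₂ = f₀ · (v + u)/(v − u) (u > 0 toward emitter).
Rearranging, u = v · (f₂ − f₀)/(f₂ + f₀) = 344 × 1357/98287 ≈ 4.7 m/s.
So the insect is moving at 4.7 m/s toward the emitter.

4.7 m/s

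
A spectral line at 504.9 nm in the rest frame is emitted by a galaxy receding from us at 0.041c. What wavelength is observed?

Relativistic Doppler for wavelength: λ' = λ₀ · √((1 + β)/(1 − β)).
λ' = 504.9 × √(1.0410/0.9590) = 504.9 × 1.04188 ≈ 526.0 nm.

526.0 nm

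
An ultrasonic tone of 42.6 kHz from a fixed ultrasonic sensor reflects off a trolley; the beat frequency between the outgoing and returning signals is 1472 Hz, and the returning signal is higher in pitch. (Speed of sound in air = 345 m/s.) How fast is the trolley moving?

5.9 m/s

Double Doppler shift off a moving reflector: f₂ = f₀ · (v + u)/(v − u) (u > 0 toward emitter).
Returning signal is higher, so f₂ = f₀ + Δf = 42600 + 1472 = 44072 Hz.
Rearranging, u = v · (f₂ − f₀)/(f₂ + f₀) = 345 × 1472/86672 ≈ 5.9 m/s.
So the trolley is moving at 5.9 m/s toward the emitter.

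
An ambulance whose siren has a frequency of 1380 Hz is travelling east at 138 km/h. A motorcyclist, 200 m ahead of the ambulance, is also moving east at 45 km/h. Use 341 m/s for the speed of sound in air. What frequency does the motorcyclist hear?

138 km/h = 38.33 m/s; 45 km/h = 12.5 m/s.
The motorcyclist is ahead, so the ambulance is moving toward it while the motorcyclist is moving away from the ambulance.
General Doppler shift: f' = f · (v − v_o)/(v − v_s).
f' = 1380 × (341 − 12.5)/(341 − 38.33) = 1380 × 328.5/302.67 ≈ 1498 Hz.

1498 Hz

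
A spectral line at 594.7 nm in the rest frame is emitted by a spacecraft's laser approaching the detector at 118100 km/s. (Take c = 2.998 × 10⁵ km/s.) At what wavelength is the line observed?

β = v/c = 118100/299800 = 0.3939.
Relativistic Doppler for wavelength: λ' = λ₀ · √((1 − β)/(1 + β)).
λ' = 594.7 × √(0.6061/1.3939) = 594.7 × 0.65939 ≈ 392.1 nm.

392.1 nm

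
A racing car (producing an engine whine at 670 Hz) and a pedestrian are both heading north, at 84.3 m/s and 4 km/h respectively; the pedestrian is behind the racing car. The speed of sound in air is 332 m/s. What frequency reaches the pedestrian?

536 Hz

4 km/h = 1.111 m/s.
The pedestrian is behind, so the racing car is moving away from it while the pedestrian is moving toward the racing car.
General Doppler shift: f' = f · (v + v_o)/(v + v_s).
f' = 670 × (332 + 1.111)/(332 + 84.3) = 670 × 333.11/416.3 ≈ 536 Hz.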